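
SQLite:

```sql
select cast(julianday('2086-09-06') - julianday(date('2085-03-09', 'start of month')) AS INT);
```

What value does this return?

`start of month` rewinds 2085-03-09 to 2085-03-01.
30 days remain in March 2085 after the 1st (31 − 1).
Full months from April 2085 through August 2086 contribute their day counts.
Then 6 days into September 2086.
Total: 30 + 30 + 31 + 30 + 31 + 31 + 30 + 31 + 30 + 31 + 31 + 28 + 31 + 30 + 31 + 30 + 31 + 31 + 6 = 554.

554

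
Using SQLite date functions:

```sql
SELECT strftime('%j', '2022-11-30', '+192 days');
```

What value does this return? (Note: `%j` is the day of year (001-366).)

First apply '+192 days': 2022-11-30 → 2023-06-10.
Day-of-year for 2023-06-10: days since 2023-01-01 inclusive = 161, zero-padded to 161.

161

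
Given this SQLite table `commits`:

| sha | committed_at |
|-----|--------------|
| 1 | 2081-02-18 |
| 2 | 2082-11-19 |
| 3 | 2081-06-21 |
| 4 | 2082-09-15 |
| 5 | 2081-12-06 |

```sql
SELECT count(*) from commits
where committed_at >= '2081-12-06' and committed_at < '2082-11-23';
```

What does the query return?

3

Rows in [2081-12-06, 2082-11-23): 2082-11-19, 2082-09-15, 2081-12-06 → 3 rows.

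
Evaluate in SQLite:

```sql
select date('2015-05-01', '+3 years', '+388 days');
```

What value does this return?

2019-05-24

Adding +3 years to 2015-05-01 gives 2018-05-01.
Applying '+388 days' to 2018-05-01: counting 388 days forward gives 2019-05-24.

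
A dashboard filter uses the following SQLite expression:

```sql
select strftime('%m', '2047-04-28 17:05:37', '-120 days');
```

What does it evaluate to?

12

First apply '-120 days': 2047-04-28 17:05:37 → 2046-12-29 17:05:37.
`%m` extracts the 2-digit month (01-12): 12.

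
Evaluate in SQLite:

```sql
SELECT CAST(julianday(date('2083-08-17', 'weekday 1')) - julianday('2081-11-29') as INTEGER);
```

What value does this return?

632

`weekday 1` advances to the next Monday; 2083-08-17 is a Tuesday, so it moves forward to 2083-08-23.
1 day remains in November 2081 after the 29th (30 − 29).
Full months from December 2081 through July 2083 contribute their day counts.
Then 23 days into August 2083.
Total: 1 + 31 + 31 + 28 + 31 + 30 + 31 + 30 + 31 + 31 + 30 + 31 + 30 + 31 + 31 + 28 + 31 + 30 + 31 + 30 + 31 + 23 = 632.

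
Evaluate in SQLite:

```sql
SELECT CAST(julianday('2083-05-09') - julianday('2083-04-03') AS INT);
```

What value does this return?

36

27 days remain in April 2083 after the 3rd (30 − 3).
Then 9 days into May 2083.
Total: 27 + 9 = 36.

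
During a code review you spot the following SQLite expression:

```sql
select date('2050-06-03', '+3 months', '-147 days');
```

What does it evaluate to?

2050-04-09

Adding +3 months to 2050-06-03 gives 2050-09-03.
Applying '-147 days' to 2050-09-03: counting 147 days back gives 2050-04-09.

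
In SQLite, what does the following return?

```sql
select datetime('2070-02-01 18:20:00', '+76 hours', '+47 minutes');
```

+76 hours from 2070-02-01 18:20:00 is 2070-02-04 22:20:00 (crosses midnight).
+47 minutes from 2070-02-04 22:20:00 is 2070-02-04 23:07:00.

2070-02-04 23:07:00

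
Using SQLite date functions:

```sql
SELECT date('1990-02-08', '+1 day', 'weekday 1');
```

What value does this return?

Advancing 1 more day within February lands on 1990-02-09.
`weekday 1` advances to the next Monday; 1990-02-09 is a Friday, so it moves forward to 1990-02-12.

1990-02-12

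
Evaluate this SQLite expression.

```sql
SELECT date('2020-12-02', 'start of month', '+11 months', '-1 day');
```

2021-10-31

`start of month` rewinds 2020-12-02 to 2020-12-01.
Adding +11 months to 2020-12-01 gives 2021-11-01.
Going back 1 day from 2021-11-01 reaches 2021-10-31 (last day of October, 31 days).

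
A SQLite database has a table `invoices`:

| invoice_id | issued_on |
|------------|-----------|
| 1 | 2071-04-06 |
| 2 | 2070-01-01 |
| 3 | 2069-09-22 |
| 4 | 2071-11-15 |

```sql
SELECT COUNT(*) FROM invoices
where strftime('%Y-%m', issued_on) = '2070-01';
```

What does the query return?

Rows with year-month 2070-01: 2070-01-01 → 1.

1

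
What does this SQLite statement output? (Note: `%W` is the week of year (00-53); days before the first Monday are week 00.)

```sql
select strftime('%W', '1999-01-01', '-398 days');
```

47

First apply '-398 days': 1999-01-01 → 1997-11-29.
1997-11-29 is a Saturday. SQLite's %W counts Mondays since the year started; the result is 47.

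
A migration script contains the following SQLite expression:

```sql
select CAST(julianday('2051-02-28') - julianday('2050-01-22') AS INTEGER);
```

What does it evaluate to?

9 days remain in January 2050 after the 22nd (31 − 22).
Full months from February 2050 through January 2051 contribute their day counts.
Then 28 days into February 2051.
Total: 9 + 28 + 31 + 30 + 31 + 30 + 31 + 31 + 30 + 31 + 30 + 31 + 31 + 28 = 402.

402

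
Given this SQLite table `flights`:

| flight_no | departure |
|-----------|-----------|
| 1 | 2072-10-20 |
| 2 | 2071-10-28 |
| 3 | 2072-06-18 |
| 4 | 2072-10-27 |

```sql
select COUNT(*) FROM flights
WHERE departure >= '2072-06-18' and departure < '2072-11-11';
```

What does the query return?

3

Rows in [2072-06-18, 2072-11-11): 2072-10-20, 2072-06-18, 2072-10-27 → 3 rows.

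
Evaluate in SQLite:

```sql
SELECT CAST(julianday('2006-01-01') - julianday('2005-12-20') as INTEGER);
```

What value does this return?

12

11 days remain in December 2005 after the 20th (31 − 20).
Then 1 day into January 2006.
Total: 11 + 1 = 12.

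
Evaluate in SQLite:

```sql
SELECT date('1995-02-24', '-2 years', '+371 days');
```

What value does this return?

1994-03-02

Adding -2 years to 1995-02-24 gives 1993-02-24.
Applying '+371 days' to 1993-02-24: counting 371 days forward gives 1994-03-02.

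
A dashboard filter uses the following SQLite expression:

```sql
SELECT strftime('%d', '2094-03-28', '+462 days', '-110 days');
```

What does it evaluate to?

First apply '+462 days', '-110 days': 2094-03-28 → 2095-03-15.
`%d` extracts the 2-digit day of month: 15.

15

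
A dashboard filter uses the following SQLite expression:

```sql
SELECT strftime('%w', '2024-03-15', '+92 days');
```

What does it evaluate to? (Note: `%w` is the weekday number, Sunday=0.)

6

First apply '+92 days': 2024-03-15 → 2024-06-15.
2024-06-15 is a Saturday; with Sunday=0 that is 6.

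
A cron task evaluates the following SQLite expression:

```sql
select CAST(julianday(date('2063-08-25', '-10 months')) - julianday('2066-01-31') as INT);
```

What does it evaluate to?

-1194

Adding -10 months to 2063-08-25 gives 2062-10-25.
6 days remain in October 2062 after the 25th (31 − 25).
Full months from November 2062 through December 2065 contribute their day counts.
Then 31 days into January 2066.
Total: 6 + 30 + 31 + 31 + 28 + 31 + 30 + 31 + 30 + 31 + 31 + 30 + 31 + 30 + 31 + 31 + 29 + 31 + 30 + 31 + 30 + 31 + 31 + 30 + 31 + 30 + 31 + 31 + 28 + 31 + 30 + 31 + 30 + 31 + 31 + 30 + 31 + 30 + 31 + 31 = 1194.
The subtraction is earlier − later, so the result is −1194 → -1194.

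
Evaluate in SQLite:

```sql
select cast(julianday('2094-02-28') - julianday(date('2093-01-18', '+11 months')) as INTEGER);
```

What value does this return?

Adding +11 months to 2093-01-18 gives 2093-12-18.
13 days remain in December 2093 after the 18th (31 − 18).
January 2094: 31 days.
Then 28 days into February 2094.
Total: 13 + 31 + 28 = 72.

72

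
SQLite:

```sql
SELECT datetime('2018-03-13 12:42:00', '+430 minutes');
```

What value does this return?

430 minutes = 7h 10m; +430 minutes from 2018-03-13 12:42:00 is 2018-03-13 19:52:00.

2018-03-13 19:52:00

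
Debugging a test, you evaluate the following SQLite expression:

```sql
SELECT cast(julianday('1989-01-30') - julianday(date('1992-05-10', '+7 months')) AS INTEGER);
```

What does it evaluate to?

Adding +7 months to 1992-05-10 gives 1992-12-10.
1 day remains in January 1989 after the 30th (31 − 30).
Full months from February 1989 through November 1992 contribute their day counts.
Then 10 days into December 1992.
Total: 1 + 28 + 31 + 30 + 31 + 30 + 31 + 31 + 30 + 31 + 30 + 31 + 31 + 28 + 31 + 30 + 31 + 30 + 31 + 31 + 30 + 31 + 30 + 31 + 31 + 28 + 31 + 30 + 31 + 30 + 31 + 31 + 30 + 31 + 30 + 31 + 31 + 29 + 31 + 30 + 31 + 30 + 31 + 31 + 30 + 31 + 30 + 10 = 1410.
The subtraction is earlier − later, so the result is −1410 → -1410.

-1410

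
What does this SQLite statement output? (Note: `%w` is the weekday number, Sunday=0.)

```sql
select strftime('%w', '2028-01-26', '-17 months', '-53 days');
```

6

First apply '-17 months', '-53 days': 2028-01-26 → 2026-07-04.
2026-07-04 is a Saturday; with Sunday=0 that is 6.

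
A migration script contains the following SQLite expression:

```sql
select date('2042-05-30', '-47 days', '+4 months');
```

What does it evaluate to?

2042-08-13

Applying '-47 days' to 2042-05-30: counting 47 days back gives 2042-04-13.
Adding +4 months to 2042-04-13 gives 2042-08-13.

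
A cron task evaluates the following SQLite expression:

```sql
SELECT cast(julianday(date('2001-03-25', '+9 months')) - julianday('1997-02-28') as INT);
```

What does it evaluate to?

Adding +9 months to 2001-03-25 gives 2001-12-25.
0 days remain in February 1997 after the 28th (28 − 28).
Full months from March 1997 through November 2001 contribute their day counts.
Then 25 days into December 2001.
Total: 0 + 31 + 30 + 31 + 30 + 31 + 31 + 30 + 31 + 30 + 31 + 31 + 28 + 31 + 30 + 31 + 30 + 31 + 31 + 30 + 31 + 30 + 31 + 31 + 28 + 31 + 30 + 31 + 30 + 31 + 31 + 30 + 31 + 30 + 31 + 31 + 29 + 31 + 30 + 31 + 30 + 31 + 31 + 30 + 31 + 30 + 31 + 31 + 28 + 31 + 30 + 31 + 30 + 31 + 31 + 30 + 31 + 30 + 25 = 1761.

1761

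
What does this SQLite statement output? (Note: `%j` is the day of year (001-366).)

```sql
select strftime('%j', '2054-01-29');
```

Day-of-year for 2054-01-29: days since 2054-01-01 inclusive = 29, zero-padded to 029.

029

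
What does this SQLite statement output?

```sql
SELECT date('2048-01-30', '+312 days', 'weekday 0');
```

Applying '+312 days' to 2048-01-30: counting 312 days forward gives 2048-12-07.
`weekday 0` advances to the next Sunday; 2048-12-07 is a Monday, so it moves forward to 2048-12-13.

2048-12-13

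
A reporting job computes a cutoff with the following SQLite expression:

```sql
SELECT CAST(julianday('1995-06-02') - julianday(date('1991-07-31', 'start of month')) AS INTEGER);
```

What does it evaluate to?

1432

`start of month` rewinds 1991-07-31 to 1991-07-01.
30 days remain in July 1991 after the 1st (31 − 1).
Full months from August 1991 through May 1995 contribute their day counts.
Then 2 days into June 1995.
Total: 30 + 31 + 30 + 31 + 30 + 31 + 31 + 29 + 31 + 30 + 31 + 30 + 31 + 31 + 30 + 31 + 30 + 31 + 31 + 28 + 31 + 30 + 31 + 30 + 31 + 31 + 30 + 31 + 30 + 31 + 31 + 28 + 31 + 30 + 31 + 30 + 31 + 31 + 30 + 31 + 30 + 31 + 31 + 28 + 31 + 30 + 31 + 2 = 1432.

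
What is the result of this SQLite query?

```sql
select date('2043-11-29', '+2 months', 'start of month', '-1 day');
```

2043-12-31

Adding +2 months to 2043-11-29 gives 2044-01-29.
`start of month` rewinds 2044-01-29 to 2044-01-01.
Going back 1 day from 2044-01-01 reaches 2043-12-31 (last day of December, 31 days).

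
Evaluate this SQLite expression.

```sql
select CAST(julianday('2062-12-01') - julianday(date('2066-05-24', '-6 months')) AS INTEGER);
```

-1089

Adding -6 months to 2066-05-24 gives 2065-11-24.
30 days remain in December 2062 after the 1st (31 − 1).
Full months from January 2063 through October 2065 contribute their day counts.
Then 24 days into November 2065.
Total: 30 + 31 + 28 + 31 + 30 + 31 + 30 + 31 + 31 + 30 + 31 + 30 + 31 + 31 + 29 + 31 + 30 + 31 + 30 + 31 + 31 + 30 + 31 + 30 + 31 + 31 + 28 + 31 + 30 + 31 + 30 + 31 + 31 + 30 + 31 + 24 = 1089.
The subtraction is earlier − later, so the result is −1089 → -1089.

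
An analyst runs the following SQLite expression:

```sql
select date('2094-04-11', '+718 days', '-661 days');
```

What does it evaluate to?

2094-06-07

Applying '+718 days' to 2094-04-11: counting 718 days forward gives 2096-03-29.
Applying '-661 days' to 2096-03-29: counting 661 days back gives 2094-06-07.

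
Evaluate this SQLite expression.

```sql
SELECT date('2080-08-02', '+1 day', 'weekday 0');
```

2080-08-04

Advancing 1 more day within August lands on 2080-08-03.
`weekday 0` advances to the next Sunday; 2080-08-03 is a Saturday, so it moves forward to 2080-08-04.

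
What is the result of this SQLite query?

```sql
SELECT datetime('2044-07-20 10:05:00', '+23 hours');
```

+23 hours from 2044-07-20 10:05:00 is 2044-07-21 09:05:00 (crosses midnight).

2044-07-21 09:05:00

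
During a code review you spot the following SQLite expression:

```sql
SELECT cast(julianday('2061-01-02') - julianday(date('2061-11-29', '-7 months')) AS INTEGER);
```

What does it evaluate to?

-117

Adding -7 months to 2061-11-29 gives 2061-04-29.
29 days remain in January 2061 after the 2nd (31 − 2).
February 2061: 28 days.
March 2061: 31 days.
Then 29 days into April 2061.
Total: 29 + 28 + 31 + 29 = 117.
The subtraction is earlier − later, so the result is −117 → -117.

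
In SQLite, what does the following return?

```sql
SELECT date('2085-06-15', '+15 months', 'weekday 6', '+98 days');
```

2086-12-28

Adding +15 months to 2085-06-15 gives 2086-09-15.
`weekday 6` advances to the next Saturday; 2086-09-15 is a Sunday, so it moves forward to 2086-09-21.
Applying '+98 days' to 2086-09-21: counting 98 days forward gives 2086-12-28.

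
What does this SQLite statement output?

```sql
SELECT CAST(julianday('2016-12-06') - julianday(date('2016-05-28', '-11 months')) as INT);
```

Adding -11 months to 2016-05-28 gives 2015-06-28.
2 days remain in June 2015 after the 28th (30 − 28).
Full months from July 2015 through November 2016 contribute their day counts.
Then 6 days into December 2016.
Total: 2 + 31 + 31 + 30 + 31 + 30 + 31 + 31 + 29 + 31 + 30 + 31 + 30 + 31 + 31 + 30 + 31 + 30 + 6 = 527.

527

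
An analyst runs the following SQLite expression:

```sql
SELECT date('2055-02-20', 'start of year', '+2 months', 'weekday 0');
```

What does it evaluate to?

`start of year` rewinds 2055-02-20 to 2055-01-01.
Adding +2 months to 2055-01-01 gives 2055-03-01.
`weekday 0` advances to the next Sunday; 2055-03-01 is a Monday, so it moves forward to 2055-03-07.

2055-03-07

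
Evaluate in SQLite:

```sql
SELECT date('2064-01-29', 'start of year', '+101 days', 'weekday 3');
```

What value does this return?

`start of year` rewinds 2064-01-29 to 2064-01-01.
Applying '+101 days' to 2064-01-01: counting 101 days forward gives 2064-04-11.
`weekday 3` advances to the next Wednesday; 2064-04-11 is a Friday, so it moves forward to 2064-04-16.

2064-04-16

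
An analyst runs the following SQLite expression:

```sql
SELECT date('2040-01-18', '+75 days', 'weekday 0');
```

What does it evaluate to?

Applying '+75 days' to 2040-01-18: counting 75 days forward gives 2040-04-02.
`weekday 0` advances to the next Sunday; 2040-04-02 is a Monday, so it moves forward to 2040-04-08.

2040-04-08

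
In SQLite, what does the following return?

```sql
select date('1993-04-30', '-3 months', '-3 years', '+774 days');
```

Adding -3 months to 1993-04-30 gives 1993-01-30.
Adding -3 years to 1993-01-30 gives 1990-01-30.
Applying '+774 days' to 1990-01-30: counting 774 days forward gives 1992-03-14.

1992-03-14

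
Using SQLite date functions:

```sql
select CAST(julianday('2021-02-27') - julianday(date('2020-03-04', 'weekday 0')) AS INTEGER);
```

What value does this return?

356

`weekday 0` advances to the next Sunday; 2020-03-04 is a Wednesday, so it moves forward to 2020-03-08.
23 days remain in March 2020 after the 8th (31 − 8).
Full months from April 2020 through January 2021 contribute their day counts.
Then 27 days into February 2021.
Total: 23 + 30 + 31 + 30 + 31 + 31 + 30 + 31 + 30 + 31 + 31 + 27 = 356.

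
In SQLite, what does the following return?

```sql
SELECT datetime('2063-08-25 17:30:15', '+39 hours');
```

2063-08-27 08:30:15

+39 hours from 2063-08-25 17:30:15 is 2063-08-27 08:30:15 (crosses midnight).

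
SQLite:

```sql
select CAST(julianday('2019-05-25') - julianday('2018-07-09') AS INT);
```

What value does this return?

22 days remain in July 2018 after the 9th (31 − 9).
Full months from August 2018 through April 2019 contribute their day counts.
Then 25 days into May 2019.
Total: 22 + 31 + 30 + 31 + 30 + 31 + 31 + 28 + 31 + 30 + 25 = 320.

320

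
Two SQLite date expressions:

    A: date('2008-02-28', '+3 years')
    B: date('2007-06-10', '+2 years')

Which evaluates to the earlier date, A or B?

B

A = 2011-02-28.
B = 2009-06-10.
B is earlier.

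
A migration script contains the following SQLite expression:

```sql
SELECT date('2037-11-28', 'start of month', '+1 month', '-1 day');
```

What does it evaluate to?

2037-11-30

`start of month` rewinds 2037-11-28 to 2037-11-01.
Adding +1 month to 2037-11-01 gives 2037-12-01.
Going back 1 day from 2037-12-01 reaches 2037-11-30 (last day of November, 30 days).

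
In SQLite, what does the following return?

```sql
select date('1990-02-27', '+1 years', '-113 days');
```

Adding +1 year to 1990-02-27 gives 1991-02-27.
Applying '-113 days' to 1991-02-27: counting 113 days back gives 1990-11-06.

1990-11-06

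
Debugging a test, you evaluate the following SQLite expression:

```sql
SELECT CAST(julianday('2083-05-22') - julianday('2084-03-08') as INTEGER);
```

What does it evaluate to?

9 days remain in May 2083 after the 22nd (31 − 22).
Full months from June 2083 through February 2084 contribute their day counts.
Then 8 days into March 2084.
Total: 9 + 30 + 31 + 31 + 30 + 31 + 30 + 31 + 31 + 29 + 8 = 291.
The subtraction is earlier − later, so the result is −291 → -291.

-291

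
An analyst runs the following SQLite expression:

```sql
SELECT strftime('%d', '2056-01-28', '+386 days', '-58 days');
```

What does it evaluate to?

21

First apply '+386 days', '-58 days': 2056-01-28 → 2056-12-21.
`%d` extracts the 2-digit day of month: 21.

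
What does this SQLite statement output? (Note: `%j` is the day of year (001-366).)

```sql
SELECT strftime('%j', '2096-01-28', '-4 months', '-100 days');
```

First apply '-4 months', '-100 days': 2096-01-28 → 2095-06-20.
Day-of-year for 2095-06-20: days since 2095-01-01 inclusive = 171, zero-padded to 171.

171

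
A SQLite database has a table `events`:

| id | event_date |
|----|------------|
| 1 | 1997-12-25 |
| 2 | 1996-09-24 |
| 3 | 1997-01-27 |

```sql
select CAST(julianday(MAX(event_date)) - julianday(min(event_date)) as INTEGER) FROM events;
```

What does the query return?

457

MIN = 1996-09-24, MAX = 1997-12-25.
6 days remain in September 1996 after the 24th (30 − 24).
Full months from October 1996 through November 1997 contribute their day counts.
Then 25 days into December 1997.
Total: 6 + 31 + 30 + 31 + 31 + 28 + 31 + 30 + 31 + 30 + 31 + 31 + 30 + 31 + 30 + 25 = 457.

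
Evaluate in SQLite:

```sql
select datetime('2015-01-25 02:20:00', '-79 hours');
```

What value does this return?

-79 hours from 2015-01-25 02:20:00 is 2015-01-21 19:20:00 (crosses midnight).

2015-01-21 19:20:00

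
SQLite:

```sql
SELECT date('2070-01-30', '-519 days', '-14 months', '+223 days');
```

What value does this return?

2068-02-07

Applying '-519 days' to 2070-01-30: counting 519 days back gives 2068-08-29.
Adding -14 months to 2068-08-29 gives 2067-06-29.
Applying '+223 days' to 2067-06-29: counting 223 days forward gives 2068-02-07.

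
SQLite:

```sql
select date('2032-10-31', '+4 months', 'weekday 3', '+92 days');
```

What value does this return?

2033-06-09

Adding +4 months to 2032-10-31 targets 2033-02-31. February 2033 has only 28 days, so SQLite normalizes the 3-day overflow forward to 2033-03-03.
`weekday 3` advances to the next Wednesday; 2033-03-03 is a Thursday, so it moves forward to 2033-03-09.
Applying '+92 days' to 2033-03-09: counting 92 days forward gives 2033-06-09.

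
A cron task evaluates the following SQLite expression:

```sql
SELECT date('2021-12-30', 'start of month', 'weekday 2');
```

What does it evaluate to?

2021-12-07

`start of month` rewinds 2021-12-30 to 2021-12-01.
`weekday 2` advances to the next Tuesday; 2021-12-01 is a Wednesday, so it moves forward to 2021-12-07.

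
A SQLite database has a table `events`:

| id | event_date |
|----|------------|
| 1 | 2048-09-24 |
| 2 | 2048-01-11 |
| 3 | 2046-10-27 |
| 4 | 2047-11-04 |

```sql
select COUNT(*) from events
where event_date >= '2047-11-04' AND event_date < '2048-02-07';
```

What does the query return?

2

Rows in [2047-11-04, 2048-02-07): 2048-01-11, 2047-11-04 → 2 rows.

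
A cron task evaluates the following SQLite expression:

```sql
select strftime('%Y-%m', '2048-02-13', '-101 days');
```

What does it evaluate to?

First apply '-101 days': 2048-02-13 → 2047-11-04.
`%Y-%m` extracts the year-month: 2047-11.

2047-11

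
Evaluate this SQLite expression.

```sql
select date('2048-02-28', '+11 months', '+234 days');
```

2049-09-19

Adding +11 months to 2048-02-28 gives 2049-01-28.
Applying '+234 days' to 2049-01-28: counting 234 days forward gives 2049-09-19.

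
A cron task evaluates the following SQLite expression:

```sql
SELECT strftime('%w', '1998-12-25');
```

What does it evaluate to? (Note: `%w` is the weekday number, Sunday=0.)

5

1998-12-25 is a Friday; with Sunday=0 that is 5.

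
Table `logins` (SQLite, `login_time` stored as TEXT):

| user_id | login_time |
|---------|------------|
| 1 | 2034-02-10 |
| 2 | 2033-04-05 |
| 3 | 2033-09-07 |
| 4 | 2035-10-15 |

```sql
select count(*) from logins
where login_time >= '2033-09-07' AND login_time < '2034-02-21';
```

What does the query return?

2

Rows in [2033-09-07, 2034-02-21): 2034-02-10, 2033-09-07 → 2 rows.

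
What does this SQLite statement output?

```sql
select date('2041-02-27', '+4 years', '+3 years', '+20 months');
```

Adding +4 years to 2041-02-27 gives 2045-02-27.
Adding +3 years to 2045-02-27 gives 2048-02-27.
Adding +20 months to 2048-02-27 gives 2049-10-27.

2049-10-27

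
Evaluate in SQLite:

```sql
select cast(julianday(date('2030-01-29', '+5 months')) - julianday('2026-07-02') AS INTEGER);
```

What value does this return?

1458

Adding +5 months to 2030-01-29 gives 2030-06-29.
29 days remain in July 2026 after the 2nd (31 − 2).
Full months from August 2026 through May 2030 contribute their day counts.
Then 29 days into June 2030.
Total: 29 + 31 + 30 + 31 + 30 + 31 + 31 + 28 + 31 + 30 + 31 + 30 + 31 + 31 + 30 + 31 + 30 + 31 + 31 + 29 + 31 + 30 + 31 + 30 + 31 + 31 + 30 + 31 + 30 + 31 + 31 + 28 + 31 + 30 + 31 + 30 + 31 + 31 + 30 + 31 + 30 + 31 + 31 + 28 + 31 + 30 + 31 + 29 = 1458.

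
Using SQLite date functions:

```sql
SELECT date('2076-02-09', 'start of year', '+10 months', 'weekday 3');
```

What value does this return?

2076-11-04

`start of year` rewinds 2076-02-09 to 2076-01-01.
Adding +10 months to 2076-01-01 gives 2076-11-01.
`weekday 3` advances to the next Wednesday; 2076-11-01 is a Sunday, so it moves forward to 2076-11-04.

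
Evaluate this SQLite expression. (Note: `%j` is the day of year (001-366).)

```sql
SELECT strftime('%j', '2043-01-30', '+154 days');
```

First apply '+154 days': 2043-01-30 → 2043-07-03.
Day-of-year for 2043-07-03: days since 2043-01-01 inclusive = 184, zero-padded to 184.

184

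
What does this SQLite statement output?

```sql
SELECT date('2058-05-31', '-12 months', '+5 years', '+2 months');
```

2062-07-31

Adding -12 months to 2058-05-31 gives 2057-05-31.
Adding +5 years to 2057-05-31 gives 2062-05-31.
Adding +2 months to 2062-05-31 gives 2062-07-31.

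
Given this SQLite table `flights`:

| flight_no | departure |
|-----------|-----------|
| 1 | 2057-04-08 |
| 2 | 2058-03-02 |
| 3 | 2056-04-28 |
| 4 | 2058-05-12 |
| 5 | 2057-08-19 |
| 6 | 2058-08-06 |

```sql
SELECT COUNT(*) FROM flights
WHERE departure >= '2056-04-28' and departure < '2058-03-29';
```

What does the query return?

Rows in [2056-04-28, 2058-03-29): 2057-04-08, 2058-03-02, 2056-04-28, 2057-08-19 → 4 rows.

4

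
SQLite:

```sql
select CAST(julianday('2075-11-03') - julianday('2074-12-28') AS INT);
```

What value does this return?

3 days remain in December 2074 after the 28th (31 − 28).
Full months from January 2075 through October 2075 contribute their day counts.
Then 3 days into November 2075.
Total: 3 + 31 + 28 + 31 + 30 + 31 + 30 + 31 + 31 + 30 + 31 + 3 = 310.

310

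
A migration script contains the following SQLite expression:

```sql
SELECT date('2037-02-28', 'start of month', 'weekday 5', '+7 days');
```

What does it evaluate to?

2037-02-13

`start of month` rewinds 2037-02-28 to 2037-02-01.
`weekday 5` advances to the next Friday; 2037-02-01 is a Sunday, so it moves forward to 2037-02-06.
Advancing 7 more days within February lands on 2037-02-13.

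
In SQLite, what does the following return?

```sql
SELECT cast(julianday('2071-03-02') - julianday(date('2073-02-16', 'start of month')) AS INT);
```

-702

`start of month` rewinds 2073-02-16 to 2073-02-01.
29 days remain in March 2071 after the 2nd (31 − 2).
Full months from April 2071 through January 2073 contribute their day counts.
Then 1 day into February 2073.
Total: 29 + 30 + 31 + 30 + 31 + 31 + 30 + 31 + 30 + 31 + 31 + 29 + 31 + 30 + 31 + 30 + 31 + 31 + 30 + 31 + 30 + 31 + 31 + 1 = 702.
The subtraction is earlier − later, so the result is −702 → -702.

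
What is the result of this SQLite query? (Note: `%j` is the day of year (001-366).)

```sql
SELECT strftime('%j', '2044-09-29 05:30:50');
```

Day-of-year for 2044-09-29: days since 2044-01-01 inclusive = 273, zero-padded to 273.

273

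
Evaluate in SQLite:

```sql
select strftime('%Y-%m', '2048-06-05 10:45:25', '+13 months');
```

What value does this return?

2049-07

First apply '+13 months': 2048-06-05 10:45:25 → 2049-07-05 10:45:25.
`%Y-%m` extracts the year-month: 2049-07.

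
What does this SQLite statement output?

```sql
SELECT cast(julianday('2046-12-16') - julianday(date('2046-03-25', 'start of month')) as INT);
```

290

`start of month` rewinds 2046-03-25 to 2046-03-01.
30 days remain in March 2046 after the 1st (31 − 1).
Full months from April 2046 through November 2046 contribute their day counts.
Then 16 days into December 2046.
Total: 30 + 30 + 31 + 30 + 31 + 31 + 30 + 31 + 30 + 16 = 290.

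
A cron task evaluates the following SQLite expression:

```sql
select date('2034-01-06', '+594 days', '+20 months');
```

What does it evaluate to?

2037-04-23

Applying '+594 days' to 2034-01-06: counting 594 days forward gives 2035-08-23.
Adding +20 months to 2035-08-23 gives 2037-04-23.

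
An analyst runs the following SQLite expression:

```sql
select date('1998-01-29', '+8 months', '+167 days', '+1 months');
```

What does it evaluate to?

Adding +8 months to 1998-01-29 gives 1998-09-29.
Applying '+167 days' to 1998-09-29: counting 167 days forward gives 1999-03-15.
Adding +1 month to 1999-03-15 gives 1999-04-15.

1999-04-15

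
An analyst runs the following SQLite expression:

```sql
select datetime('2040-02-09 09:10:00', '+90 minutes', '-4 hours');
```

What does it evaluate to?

90 minutes = 1h 30m; +90 minutes from 2040-02-09 09:10:00 is 2040-02-09 10:40:00.
-4 hours from 2040-02-09 10:40:00 is 2040-02-09 06:40:00.

2040-02-09 06:40:00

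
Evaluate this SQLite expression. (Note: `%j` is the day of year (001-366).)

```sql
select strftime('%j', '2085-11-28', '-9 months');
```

059

First apply '-9 months': 2085-11-28 → 2085-02-28.
Day-of-year for 2085-02-28: days since 2085-01-01 inclusive = 59, zero-padded to 059.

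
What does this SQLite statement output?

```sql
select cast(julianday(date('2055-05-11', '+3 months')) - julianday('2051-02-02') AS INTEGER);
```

Adding +3 months to 2055-05-11 gives 2055-08-11.
26 days remain in February 2051 after the 2nd (28 − 2).
Full months from March 2051 through July 2055 contribute their day counts.
Then 11 days into August 2055.
Total: 26 + 31 + 30 + 31 + 30 + 31 + 31 + 30 + 31 + 30 + 31 + 31 + 29 + 31 + 30 + 31 + 30 + 31 + 31 + 30 + 31 + 30 + 31 + 31 + 28 + 31 + 30 + 31 + 30 + 31 + 31 + 30 + 31 + 30 + 31 + 31 + 28 + 31 + 30 + 31 + 30 + 31 + 31 + 30 + 31 + 30 + 31 + 31 + 28 + 31 + 30 + 31 + 30 + 31 + 11 = 1651.

1651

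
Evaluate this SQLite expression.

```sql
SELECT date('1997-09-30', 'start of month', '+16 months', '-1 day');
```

1998-12-31

`start of month` rewinds 1997-09-30 to 1997-09-01.
Adding +16 months to 1997-09-01 gives 1999-01-01.
Going back 1 day from 1999-01-01 reaches 1998-12-31 (last day of December, 31 days).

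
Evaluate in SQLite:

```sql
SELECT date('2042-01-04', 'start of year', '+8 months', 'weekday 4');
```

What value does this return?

2042-09-04

`start of year` rewinds 2042-01-04 to 2042-01-01.
Adding +8 months to 2042-01-01 gives 2042-09-01.
`weekday 4` advances to the next Thursday; 2042-09-01 is a Monday, so it moves forward to 2042-09-04.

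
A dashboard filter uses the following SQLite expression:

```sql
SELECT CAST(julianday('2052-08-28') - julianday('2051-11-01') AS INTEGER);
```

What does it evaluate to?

29 days remain in November 2051 after the 1st (30 − 1).
Full months from December 2051 through July 2052 contribute their day counts.
Then 28 days into August 2052.
Total: 29 + 31 + 31 + 29 + 31 + 30 + 31 + 30 + 31 + 28 = 301.

301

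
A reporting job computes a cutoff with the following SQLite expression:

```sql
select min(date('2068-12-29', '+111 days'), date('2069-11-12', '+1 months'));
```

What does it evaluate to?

2069-04-19

date('2068-12-29', '+111 days') → 2069-04-19.
date('2069-11-12', '+1 months') → 2069-12-12.
Earlier of the two is 2069-04-19.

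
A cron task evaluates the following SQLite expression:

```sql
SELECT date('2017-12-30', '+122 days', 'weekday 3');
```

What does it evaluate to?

Applying '+122 days' to 2017-12-30: counting 122 days forward gives 2018-05-01.
`weekday 3` advances to the next Wednesday; 2018-05-01 is a Tuesday, so it moves forward to 2018-05-02.

2018-05-02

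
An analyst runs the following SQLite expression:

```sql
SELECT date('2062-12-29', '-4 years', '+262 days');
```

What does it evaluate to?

2059-09-17

Adding -4 years to 2062-12-29 gives 2058-12-29.
Applying '+262 days' to 2058-12-29: counting 262 days forward gives 2059-09-17.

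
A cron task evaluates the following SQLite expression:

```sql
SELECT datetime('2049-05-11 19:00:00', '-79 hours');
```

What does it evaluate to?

-79 hours from 2049-05-11 19:00:00 is 2049-05-08 12:00:00 (crosses midnight).

2049-05-08 12:00:00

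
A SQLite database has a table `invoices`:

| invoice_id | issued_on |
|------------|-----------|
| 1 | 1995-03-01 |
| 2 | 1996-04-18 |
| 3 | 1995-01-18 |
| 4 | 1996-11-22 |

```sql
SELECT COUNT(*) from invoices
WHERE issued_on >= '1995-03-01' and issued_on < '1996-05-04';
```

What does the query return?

Rows in [1995-03-01, 1996-05-04): 1995-03-01, 1996-04-18 → 2 rows.

2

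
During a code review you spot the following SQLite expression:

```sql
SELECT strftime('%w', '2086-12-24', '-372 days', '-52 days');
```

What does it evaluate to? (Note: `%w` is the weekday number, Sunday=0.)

First apply '-372 days', '-52 days': 2086-12-24 → 2085-10-26.
2085-10-26 is a Friday; with Sunday=0 that is 5.

5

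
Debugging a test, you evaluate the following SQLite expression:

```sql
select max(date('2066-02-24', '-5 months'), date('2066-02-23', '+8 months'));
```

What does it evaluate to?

date('2066-02-24', '-5 months') → 2065-09-24.
date('2066-02-23', '+8 months') → 2066-10-23.
Later of the two is 2066-10-23.

2066-10-23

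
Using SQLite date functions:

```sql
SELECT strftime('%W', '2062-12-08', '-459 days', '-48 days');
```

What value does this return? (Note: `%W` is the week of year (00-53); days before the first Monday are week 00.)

29

First apply '-459 days', '-48 days': 2062-12-08 → 2061-07-19.
2061-07-19 is a Tuesday. SQLite's %W counts Mondays since the year started; the result is 29.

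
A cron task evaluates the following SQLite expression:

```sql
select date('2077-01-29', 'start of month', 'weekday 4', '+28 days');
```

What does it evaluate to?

2077-02-04

`start of month` rewinds 2077-01-29 to 2077-01-01.
`weekday 4` advances to the next Thursday; 2077-01-01 is a Friday, so it moves forward to 2077-01-07.
January 2077 has 31 days; 24 remain after the 7th, so 25 days reach 2077-02-01.
Advancing 3 more days within February lands on 2077-02-04.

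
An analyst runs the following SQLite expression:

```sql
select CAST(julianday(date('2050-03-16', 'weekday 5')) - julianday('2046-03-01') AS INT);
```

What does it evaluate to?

1478

`weekday 5` advances to the next Friday; 2050-03-16 is a Wednesday, so it moves forward to 2050-03-18.
30 days remain in March 2046 after the 1st (31 − 1).
Full months from April 2046 through February 2050 contribute their day counts.
Then 18 days into March 2050.
Total: 30 + 30 + 31 + 30 + 31 + 31 + 30 + 31 + 30 + 31 + 31 + 28 + 31 + 30 + 31 + 30 + 31 + 31 + 30 + 31 + 30 + 31 + 31 + 29 + 31 + 30 + 31 + 30 + 31 + 31 + 30 + 31 + 30 + 31 + 31 + 28 + 31 + 30 + 31 + 30 + 31 + 31 + 30 + 31 + 30 + 31 + 31 + 28 + 18 = 1478.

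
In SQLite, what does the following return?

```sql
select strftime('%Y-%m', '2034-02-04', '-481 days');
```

2032-10

First apply '-481 days': 2034-02-04 → 2032-10-11.
`%Y-%m` extracts the year-month: 2032-10.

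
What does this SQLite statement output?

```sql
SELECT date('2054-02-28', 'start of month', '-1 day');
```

2054-01-31

`start of month` rewinds 2054-02-28 to 2054-02-01.
Going back 1 day from 2054-02-01 reaches 2054-01-31 (last day of January, 31 days).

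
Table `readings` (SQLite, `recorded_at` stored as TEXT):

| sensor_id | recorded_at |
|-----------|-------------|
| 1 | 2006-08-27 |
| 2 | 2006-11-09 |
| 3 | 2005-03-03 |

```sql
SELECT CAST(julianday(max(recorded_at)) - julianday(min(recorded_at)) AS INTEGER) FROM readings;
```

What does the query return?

MIN = 2005-03-03, MAX = 2006-11-09.
28 days remain in March 2005 after the 3rd (31 − 3).
Full months from April 2005 through October 2006 contribute their day counts.
Then 9 days into November 2006.
Total: 28 + 30 + 31 + 30 + 31 + 31 + 30 + 31 + 30 + 31 + 31 + 28 + 31 + 30 + 31 + 30 + 31 + 31 + 30 + 31 + 9 = 616.

616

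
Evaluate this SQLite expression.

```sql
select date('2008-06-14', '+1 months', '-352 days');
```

2007-07-28

Adding +1 month to 2008-06-14 gives 2008-07-14.
Applying '-352 days' to 2008-07-14: counting 352 days back gives 2007-07-28.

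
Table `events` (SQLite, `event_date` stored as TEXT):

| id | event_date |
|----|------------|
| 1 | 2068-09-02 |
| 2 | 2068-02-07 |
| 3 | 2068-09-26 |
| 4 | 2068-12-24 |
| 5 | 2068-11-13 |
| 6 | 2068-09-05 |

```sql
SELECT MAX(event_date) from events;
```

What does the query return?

MAX over {2068-02-07, 2068-09-02, 2068-09-05, 2068-09-26, 2068-11-13, 2068-12-24}.

2068-12-24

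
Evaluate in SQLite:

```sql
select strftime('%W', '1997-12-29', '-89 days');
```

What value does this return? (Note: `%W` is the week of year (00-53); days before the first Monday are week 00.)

First apply '-89 days': 1997-12-29 → 1997-10-01.
1997-10-01 is a Wednesday. SQLite's %W counts Mondays since the year started; the result is 39.

39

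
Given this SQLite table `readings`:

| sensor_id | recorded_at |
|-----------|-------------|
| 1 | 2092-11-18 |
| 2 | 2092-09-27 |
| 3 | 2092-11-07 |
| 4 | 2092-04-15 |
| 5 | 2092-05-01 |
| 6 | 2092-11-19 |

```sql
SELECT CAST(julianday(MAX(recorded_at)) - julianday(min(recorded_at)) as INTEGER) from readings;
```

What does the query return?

MIN = 2092-04-15, MAX = 2092-11-19.
15 days remain in April 2092 after the 15th (30 − 15).
Full months from May 2092 through October 2092 contribute their day counts.
Then 19 days into November 2092.
Total: 15 + 31 + 30 + 31 + 31 + 30 + 31 + 19 = 218.

218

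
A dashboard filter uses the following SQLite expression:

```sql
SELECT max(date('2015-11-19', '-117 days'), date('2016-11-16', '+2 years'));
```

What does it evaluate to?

2018-11-16

date('2015-11-19', '-117 days') → 2015-07-25.
date('2016-11-16', '+2 years') → 2018-11-16.
Later of the two is 2018-11-16.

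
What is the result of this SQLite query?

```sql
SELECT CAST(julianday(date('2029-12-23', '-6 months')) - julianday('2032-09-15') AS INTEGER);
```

Adding -6 months to 2029-12-23 gives 2029-06-23.
7 days remain in June 2029 after the 23rd (30 − 23).
Full months from July 2029 through August 2032 contribute their day counts.
Then 15 days into September 2032.
Total: 7 + 31 + 31 + 30 + 31 + 30 + 31 + 31 + 28 + 31 + 30 + 31 + 30 + 31 + 31 + 30 + 31 + 30 + 31 + 31 + 28 + 31 + 30 + 31 + 30 + 31 + 31 + 30 + 31 + 30 + 31 + 31 + 29 + 31 + 30 + 31 + 30 + 31 + 31 + 15 = 1180.
The subtraction is earlier − later, so the result is −1180 → -1180.

-1180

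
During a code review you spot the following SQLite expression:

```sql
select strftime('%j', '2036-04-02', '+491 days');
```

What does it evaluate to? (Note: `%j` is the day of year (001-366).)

218

First apply '+491 days': 2036-04-02 → 2037-08-06.
Day-of-year for 2037-08-06: days since 2037-01-01 inclusive = 218, zero-padded to 218.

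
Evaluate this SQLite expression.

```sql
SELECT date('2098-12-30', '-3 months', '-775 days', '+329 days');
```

2097-07-11

Adding -3 months to 2098-12-30 gives 2098-09-30.
Applying '-775 days' to 2098-09-30: counting 775 days back gives 2096-08-16.
Applying '+329 days' to 2096-08-16: counting 329 days forward gives 2097-07-11.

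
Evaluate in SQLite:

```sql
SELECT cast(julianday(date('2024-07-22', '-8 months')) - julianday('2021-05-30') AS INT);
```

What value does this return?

906

Adding -8 months to 2024-07-22 gives 2023-11-22.
1 day remains in May 2021 after the 30th (31 − 30).
Full months from June 2021 through October 2023 contribute their day counts.
Then 22 days into November 2023.
Total: 1 + 30 + 31 + 31 + 30 + 31 + 30 + 31 + 31 + 28 + 31 + 30 + 31 + 30 + 31 + 31 + 30 + 31 + 30 + 31 + 31 + 28 + 31 + 30 + 31 + 30 + 31 + 31 + 30 + 31 + 22 = 906.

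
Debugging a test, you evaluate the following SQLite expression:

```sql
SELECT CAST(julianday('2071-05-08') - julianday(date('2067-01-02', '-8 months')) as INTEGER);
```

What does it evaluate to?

Adding -8 months to 2067-01-02 gives 2066-05-02.
29 days remain in May 2066 after the 2nd (31 − 2).
Full months from June 2066 through April 2071 contribute their day counts.
Then 8 days into May 2071.
Total: 29 + 30 + 31 + 31 + 30 + 31 + 30 + 31 + 31 + 28 + 31 + 30 + 31 + 30 + 31 + 31 + 30 + 31 + 30 + 31 + 31 + 29 + 31 + 30 + 31 + 30 + 31 + 31 + 30 + 31 + 30 + 31 + 31 + 28 + 31 + 30 + 31 + 30 + 31 + 31 + 30 + 31 + 30 + 31 + 31 + 28 + 31 + 30 + 31 + 30 + 31 + 31 + 30 + 31 + 30 + 31 + 31 + 28 + 31 + 30 + 8 = 1832.

1832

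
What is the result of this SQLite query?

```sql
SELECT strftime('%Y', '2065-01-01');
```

`%Y` extracts the 4-digit year: 2065.

2065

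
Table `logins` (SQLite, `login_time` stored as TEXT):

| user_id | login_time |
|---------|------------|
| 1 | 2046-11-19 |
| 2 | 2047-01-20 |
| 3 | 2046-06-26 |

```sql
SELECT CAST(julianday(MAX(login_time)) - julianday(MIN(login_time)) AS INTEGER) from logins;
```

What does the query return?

MIN = 2046-06-26, MAX = 2047-01-20.
4 days remain in June 2046 after the 26th (30 − 26).
Full months from July 2046 through December 2046 contribute their day counts.
Then 20 days into January 2047.
Total: 4 + 31 + 31 + 30 + 31 + 30 + 31 + 20 = 208.

208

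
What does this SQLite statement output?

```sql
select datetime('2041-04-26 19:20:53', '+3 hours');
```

2041-04-26 22:20:53

+3 hours from 2041-04-26 19:20:53 is 2041-04-26 22:20:53.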